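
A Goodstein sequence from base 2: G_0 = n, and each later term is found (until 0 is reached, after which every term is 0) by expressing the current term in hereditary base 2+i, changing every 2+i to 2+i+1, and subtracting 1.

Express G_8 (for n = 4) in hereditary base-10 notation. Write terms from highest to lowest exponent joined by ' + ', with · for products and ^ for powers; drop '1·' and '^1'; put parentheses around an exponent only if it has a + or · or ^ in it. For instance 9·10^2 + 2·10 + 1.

G_0 = 4. HB_2(4) = 2^2. Bump = 27. G_1 = 26.
G_1 = 26. HB_3(26) = 2·3^2 + 2·3 + 2. Bump = 42. G_2 = 41.
G_2 = 41. HB_4(41) = 2·4^2 + 2·4 + 1. Bump = 61. G_3 = 60.
G_3 = 60. HB_5(60) = 2·5^2 + 2·5. Bump = 84. G_4 = 83.
G_4 = 83. HB_6(83) = 2·6^2 + 6 + 5. Bump = 110. G_5 = 109.
G_5 = 109. HB_7(109) = 2·7^2 + 7 + 4. Bump = 140. G_6 = 139.
G_6 = 139. HB_8(139) = 2·8^2 + 8 + 3. Bump = 174. G_7 = 173.
G_7 = 173. HB_9(173) = 2·9^2 + 9 + 2. Bump = 212. G_8 = 211.

2·10^2 + 10 + 1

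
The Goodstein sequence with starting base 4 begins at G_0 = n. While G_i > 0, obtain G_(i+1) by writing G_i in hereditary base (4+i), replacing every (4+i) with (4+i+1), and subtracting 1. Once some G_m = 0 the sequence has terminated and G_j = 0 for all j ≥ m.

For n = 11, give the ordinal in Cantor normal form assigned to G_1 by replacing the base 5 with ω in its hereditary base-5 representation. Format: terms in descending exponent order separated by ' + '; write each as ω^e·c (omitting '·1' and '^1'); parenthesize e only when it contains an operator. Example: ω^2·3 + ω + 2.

G_0=11  [base 4] 2·4 + 3  →[4↦5]→  2·5 + 3 = 13  −1 ⇒ G_1=12
G_1=12  [base 5] 2·5 + 2  →[5↦6]→  2·6 + 2 = 14  −1 ⇒ G_2=13

ω·2 + 2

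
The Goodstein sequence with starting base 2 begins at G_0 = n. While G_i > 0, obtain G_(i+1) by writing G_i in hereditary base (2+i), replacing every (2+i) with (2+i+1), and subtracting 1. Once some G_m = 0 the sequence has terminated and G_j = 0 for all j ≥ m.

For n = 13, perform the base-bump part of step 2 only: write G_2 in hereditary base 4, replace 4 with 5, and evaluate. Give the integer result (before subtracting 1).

16093

G_0=13  [base 2] 2^(2 + 1) + 2^2 + 1  →[2↦3]→  3^(3 + 1) + 3^3 + 1 = 109  −1 ⇒ G_1=108
G_1=108  [base 3] 3^(3 + 1) + 3^3  →[3↦4]→  4^(4 + 1) + 4^4 = 1280  −1 ⇒ G_2=1279
G_2=1279  [base 4] 4^(4 + 1) + 3·4^3 + 3·4^2 + 3·4 + 3  →[4↦5]→  5^(5 + 1) + 3·5^3 + 3·5^2 + 3·5 + 3 = 16093  −1 ⇒ G_3=16092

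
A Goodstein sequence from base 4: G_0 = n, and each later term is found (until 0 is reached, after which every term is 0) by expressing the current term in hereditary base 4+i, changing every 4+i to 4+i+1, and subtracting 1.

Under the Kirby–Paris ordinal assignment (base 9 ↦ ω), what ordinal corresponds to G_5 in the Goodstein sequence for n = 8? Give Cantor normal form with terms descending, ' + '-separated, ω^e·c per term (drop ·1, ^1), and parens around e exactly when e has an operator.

ω

G_0=8  [base 4] 2·4  →[4↦5]→  2·5 = 10  −1 ⇒ G_1=9
G_1=9  [base 5] 5 + 4  →[5↦6]→  6 + 4 = 10  −1 ⇒ G_2=9
G_2=9  [base 6] 6 + 3  →[6↦7]→  7 + 3 = 10  −1 ⇒ G_3=9
G_3=9  [base 7] 7 + 2  →[7↦8]→  8 + 2 = 10  −1 ⇒ G_4=9
G_4=9  [base 8] 8 + 1  →[8↦9]→  9 + 1 = 10  −1 ⇒ G_5=9
G_5=9  [base 9] 9  →[9↦10]→  10 = 10  −1 ⇒ G_6=9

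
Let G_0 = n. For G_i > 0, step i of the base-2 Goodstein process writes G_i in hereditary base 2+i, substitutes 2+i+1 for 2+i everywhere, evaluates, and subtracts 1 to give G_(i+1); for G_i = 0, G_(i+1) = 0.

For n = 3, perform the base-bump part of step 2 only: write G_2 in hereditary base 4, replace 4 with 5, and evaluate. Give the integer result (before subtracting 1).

G_0=3  [base 2] 2 + 1  →[2↦3]→  3 + 1 = 4  −1 ⇒ G_1=3
G_1=3  [base 3] 3  →[3↦4]→  4 = 4  −1 ⇒ G_2=3
G_2=3  [base 4] 3  →[4↦5]→  3 = 3  −1 ⇒ G_3=2

3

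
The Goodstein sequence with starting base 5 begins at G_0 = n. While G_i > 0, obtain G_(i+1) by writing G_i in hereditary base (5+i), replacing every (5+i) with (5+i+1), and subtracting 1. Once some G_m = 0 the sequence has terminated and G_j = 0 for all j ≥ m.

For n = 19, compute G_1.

step 0: 19 = 3·5 + 4; sub 6 for 5: 3·6 + 4; = 22; G_1 = 22−1 = 21
step 1: 21 = 3·6 + 3; sub 7 for 6: 3·7 + 3; = 24; G_2 = 24−1 = 23

21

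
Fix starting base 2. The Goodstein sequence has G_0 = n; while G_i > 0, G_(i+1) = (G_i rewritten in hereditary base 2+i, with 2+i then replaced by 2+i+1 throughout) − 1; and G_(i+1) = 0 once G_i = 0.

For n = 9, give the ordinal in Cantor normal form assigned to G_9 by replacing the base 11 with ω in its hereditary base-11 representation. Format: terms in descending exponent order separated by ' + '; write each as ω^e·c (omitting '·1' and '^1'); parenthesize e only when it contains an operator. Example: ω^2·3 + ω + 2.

G_0 = 9. HB_2(9) = 2^(2 + 1) + 1. Bump = 82. G_1 = 81.
G_1 = 81. HB_3(81) = 3^(3 + 1). Bump = 1024. G_2 = 1023.
G_2 = 1023. HB_4(1023) = 3·4^4 + 3·4^3 + 3·4^2 + 3·4 + 3. Bump = 9843. G_3 = 9842.
G_3 = 9842. HB_5(9842) = 3·5^5 + 3·5^3 + 3·5^2 + 3·5 + 2. Bump = 140744. G_4 = 140743.
G_4 = 140743. HB_6(140743) = 3·6^6 + 3·6^3 + 3·6^2 + 3·6 + 1. Bump = 2471827. G_5 = 2471826.
G_5 = 2471826. HB_7(2471826) = 3·7^7 + 3·7^3 + 3·7^2 + 3·7. Bump = 50333400. G_6 = 50333399.
G_6 = 50333399. HB_8(50333399) = 3·8^8 + 3·8^3 + 3·8^2 + 2·8 + 7. Bump = 1162263922. G_7 = 1162263921.
G_7 = 1162263921. HB_9(1162263921) = 3·9^9 + 3·9^3 + 3·9^2 + 2·9 + 6. Bump = 30000003326. G_8 = 30000003325.
G_8 = 30000003325. HB_10(30000003325) = 3·10^10 + 3·10^3 + 3·10^2 + 2·10 + 5. Bump = 855935016216. G_9 = 855935016215.

ω^ω·3 + ω^3·3 + ω^2·3 + ω·2 + 4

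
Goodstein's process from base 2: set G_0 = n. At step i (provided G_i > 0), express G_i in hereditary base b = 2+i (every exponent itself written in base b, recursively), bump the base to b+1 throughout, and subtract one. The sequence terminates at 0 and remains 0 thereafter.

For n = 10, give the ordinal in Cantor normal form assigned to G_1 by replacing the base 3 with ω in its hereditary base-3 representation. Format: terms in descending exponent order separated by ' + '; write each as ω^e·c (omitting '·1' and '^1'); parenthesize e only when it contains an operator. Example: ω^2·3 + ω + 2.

base 2: 10 = 2^(2 + 1) + 2; at 3: 3^(3 + 1) + 3 = 84; next = 83
base 3: 83 = 3^(3 + 1) + 2; at 4: 4^(4 + 1) + 2 = 1026; next = 1025

ω^(ω + 1) + 2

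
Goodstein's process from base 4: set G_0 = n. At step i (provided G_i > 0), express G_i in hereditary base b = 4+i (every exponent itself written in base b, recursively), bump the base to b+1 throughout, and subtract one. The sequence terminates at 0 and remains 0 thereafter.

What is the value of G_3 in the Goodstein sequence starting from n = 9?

11

9 —HB4→ 2·4 + 1 —bump→ 2·5 + 1 = 11 —(−1)→ 10
10 —HB5→ 2·5 —bump→ 2·6 = 12 —(−1)→ 11
11 —HB6→ 6 + 5 —bump→ 7 + 5 = 12 —(−1)→ 11
11 —HB7→ 7 + 4 —bump→ 8 + 4 = 12 —(−1)→ 11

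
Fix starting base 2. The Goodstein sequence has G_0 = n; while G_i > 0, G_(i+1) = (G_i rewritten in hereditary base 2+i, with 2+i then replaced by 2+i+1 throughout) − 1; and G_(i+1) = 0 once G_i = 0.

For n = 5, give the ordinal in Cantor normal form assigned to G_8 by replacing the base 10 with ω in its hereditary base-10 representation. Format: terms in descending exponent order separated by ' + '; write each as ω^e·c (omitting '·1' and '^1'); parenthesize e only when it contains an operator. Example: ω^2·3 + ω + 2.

G_0 = 5. HB_2(5) = 2^2 + 1. Bump = 28. G_1 = 27.
G_1 = 27. HB_3(27) = 3^3. Bump = 256. G_2 = 255.
G_2 = 255. HB_4(255) = 3·4^3 + 3·4^2 + 3·4 + 3. Bump = 468. G_3 = 467.
G_3 = 467. HB_5(467) = 3·5^3 + 3·5^2 + 3·5 + 2. Bump = 776. G_4 = 775.
G_4 = 775. HB_6(775) = 3·6^3 + 3·6^2 + 3·6 + 1. Bump = 1198. G_5 = 1197.
G_5 = 1197. HB_7(1197) = 3·7^3 + 3·7^2 + 3·7. Bump = 1752. G_6 = 1751.
G_6 = 1751. HB_8(1751) = 3·8^3 + 3·8^2 + 2·8 + 7. Bump = 2455. G_7 = 2454.
G_7 = 2454. HB_9(2454) = 3·9^3 + 3·9^2 + 2·9 + 6. Bump = 3326. G_8 = 3325.

ω^3·3 + ω^2·3 + ω·2 + 5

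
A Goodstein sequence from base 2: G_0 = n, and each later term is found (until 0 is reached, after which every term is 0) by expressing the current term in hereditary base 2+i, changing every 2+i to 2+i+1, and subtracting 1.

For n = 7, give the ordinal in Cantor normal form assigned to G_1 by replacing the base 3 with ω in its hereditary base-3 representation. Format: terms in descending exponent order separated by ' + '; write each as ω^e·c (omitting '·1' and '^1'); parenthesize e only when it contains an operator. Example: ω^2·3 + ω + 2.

ω^ω + ω

(0) 7|_2 = 2^2 + 2 + 1 ↦ 3^3 + 3 + 1|_3 = 31 ⇒ 30
(1) 30|_3 = 3^3 + 3 ↦ 4^4 + 4|_4 = 260 ⇒ 259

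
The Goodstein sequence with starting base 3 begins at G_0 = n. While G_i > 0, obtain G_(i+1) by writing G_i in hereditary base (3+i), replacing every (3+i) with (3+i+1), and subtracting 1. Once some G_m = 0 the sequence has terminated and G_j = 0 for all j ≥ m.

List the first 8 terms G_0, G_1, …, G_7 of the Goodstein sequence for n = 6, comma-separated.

6, 7, 7, 7, 7, 7, 6, 5

G_0 = 6. HB_3(6) = 2·3. Bump = 8. G_1 = 7.
G_1 = 7. HB_4(7) = 4 + 3. Bump = 8. G_2 = 7.
G_2 = 7. HB_5(7) = 5 + 2. Bump = 8. G_3 = 7.
G_3 = 7. HB_6(7) = 6 + 1. Bump = 8. G_4 = 7.
G_4 = 7. HB_7(7) = 7. Bump = 8. G_5 = 7.
G_5 = 7. HB_8(7) = 7. Bump = 7. G_6 = 6.
G_6 = 6. HB_9(6) = 6. Bump = 6. G_7 = 5.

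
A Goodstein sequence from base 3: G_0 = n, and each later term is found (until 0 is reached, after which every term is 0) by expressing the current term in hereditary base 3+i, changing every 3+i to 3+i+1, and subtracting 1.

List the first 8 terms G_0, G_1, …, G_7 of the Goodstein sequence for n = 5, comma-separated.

5, 5, 5, 5, 4, 3, 2, 1

G_0=5  [base 3] 3 + 2  →[3↦4]→  4 + 2 = 6  −1 ⇒ G_1=5
G_1=5  [base 4] 4 + 1  →[4↦5]→  5 + 1 = 6  −1 ⇒ G_2=5
G_2=5  [base 5] 5  →[5↦6]→  6 = 6  −1 ⇒ G_3=5
G_3=5  [base 6] 5  →[6↦7]→  5 = 5  −1 ⇒ G_4=4
G_4=4  [base 7] 4  →[7↦8]→  4 = 4  −1 ⇒ G_5=3
G_5=3  [base 8] 3  →[8↦9]→  3 = 3  −1 ⇒ G_6=2
G_6=2  [base 9] 2  →[9↦10]→  2 = 2  −1 ⇒ G_7=1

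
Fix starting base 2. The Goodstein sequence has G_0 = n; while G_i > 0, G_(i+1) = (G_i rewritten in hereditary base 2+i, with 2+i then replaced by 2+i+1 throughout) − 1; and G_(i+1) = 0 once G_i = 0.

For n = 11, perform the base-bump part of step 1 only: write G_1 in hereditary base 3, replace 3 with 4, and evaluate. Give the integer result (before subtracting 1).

step 0: 11 = 2^(2 + 1) + 2 + 1; sub 3 for 2: 3^(3 + 1) + 3 + 1; = 85; G_1 = 85−1 = 84
step 1: 84 = 3^(3 + 1) + 3; sub 4 for 3: 4^(4 + 1) + 4; = 1028; G_2 = 1028−1 = 1027

1028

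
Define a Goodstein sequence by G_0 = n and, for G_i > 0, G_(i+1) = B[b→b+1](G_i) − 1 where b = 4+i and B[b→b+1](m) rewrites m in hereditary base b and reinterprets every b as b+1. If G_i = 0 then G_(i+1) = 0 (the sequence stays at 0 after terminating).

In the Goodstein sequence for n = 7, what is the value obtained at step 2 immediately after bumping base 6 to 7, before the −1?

8

G_0 = 7. HB_4(7) = 4 + 3. Bump = 8. G_1 = 7.
G_1 = 7. HB_5(7) = 5 + 2. Bump = 8. G_2 = 7.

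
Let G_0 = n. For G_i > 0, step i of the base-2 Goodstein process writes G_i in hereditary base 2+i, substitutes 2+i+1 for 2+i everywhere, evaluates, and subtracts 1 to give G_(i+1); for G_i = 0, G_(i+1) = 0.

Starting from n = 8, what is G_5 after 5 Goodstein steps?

G_0=8  [base 2] 2^(2 + 1)  →[2↦3]→  3^(3 + 1) = 81  −1 ⇒ G_1=80
G_1=80  [base 3] 2·3^3 + 2·3^2 + 2·3 + 2  →[3↦4]→  2·4^4 + 2·4^2 + 2·4 + 2 = 554  −1 ⇒ G_2=553
G_2=553  [base 4] 2·4^4 + 2·4^2 + 2·4 + 1  →[4↦5]→  2·5^5 + 2·5^2 + 2·5 + 1 = 6311  −1 ⇒ G_3=6310
G_3=6310  [base 5] 2·5^5 + 2·5^2 + 2·5  →[5↦6]→  2·6^6 + 2·6^2 + 2·6 = 93396  −1 ⇒ G_4=93395
G_4=93395  [base 6] 2·6^6 + 2·6^2 + 6 + 5  →[6↦7]→  2·7^7 + 2·7^2 + 7 + 5 = 1647196  −1 ⇒ G_5=1647195

1647195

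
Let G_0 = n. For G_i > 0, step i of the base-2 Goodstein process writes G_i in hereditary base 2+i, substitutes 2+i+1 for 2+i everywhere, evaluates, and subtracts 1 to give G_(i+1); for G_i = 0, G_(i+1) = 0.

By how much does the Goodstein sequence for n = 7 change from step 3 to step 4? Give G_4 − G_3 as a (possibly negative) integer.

43530

i=0: 7 = 2^2 + 2 + 1 (b=2); 2→3: 3^3 + 3 + 1 = 31; 31−1 = 30
i=1: 30 = 3^3 + 3 (b=3); 3→4: 4^4 + 4 = 260; 260−1 = 259
i=2: 259 = 4^4 + 3 (b=4); 4→5: 5^5 + 3 = 3128; 3128−1 = 3127
i=3: 3127 = 5^5 + 2 (b=5); 5→6: 6^6 + 2 = 46658; 46658−1 = 46657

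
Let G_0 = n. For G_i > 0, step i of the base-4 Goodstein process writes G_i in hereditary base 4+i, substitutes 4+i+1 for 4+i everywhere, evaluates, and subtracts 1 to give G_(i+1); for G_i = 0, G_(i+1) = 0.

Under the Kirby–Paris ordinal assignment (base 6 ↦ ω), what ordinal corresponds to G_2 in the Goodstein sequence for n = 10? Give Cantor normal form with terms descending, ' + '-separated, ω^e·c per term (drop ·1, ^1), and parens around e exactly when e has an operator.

ω·2

[0] 10 ≡ 2·4 + 2 (base 4). Lift 5: 12. −1: 11.
[1] 11 ≡ 2·5 + 1 (base 5). Lift 6: 13. −1: 12.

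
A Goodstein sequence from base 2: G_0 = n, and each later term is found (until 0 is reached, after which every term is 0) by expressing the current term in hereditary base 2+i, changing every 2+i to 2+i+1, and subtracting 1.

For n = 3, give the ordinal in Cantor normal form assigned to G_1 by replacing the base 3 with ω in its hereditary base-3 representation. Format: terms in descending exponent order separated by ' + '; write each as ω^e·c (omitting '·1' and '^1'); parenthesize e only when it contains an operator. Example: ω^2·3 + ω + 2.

G_0=3  [base 2] 2 + 1  →[2↦3]→  3 + 1 = 4  −1 ⇒ G_1=3
G_1=3  [base 3] 3  →[3↦4]→  4 = 4  −1 ⇒ G_2=3

ω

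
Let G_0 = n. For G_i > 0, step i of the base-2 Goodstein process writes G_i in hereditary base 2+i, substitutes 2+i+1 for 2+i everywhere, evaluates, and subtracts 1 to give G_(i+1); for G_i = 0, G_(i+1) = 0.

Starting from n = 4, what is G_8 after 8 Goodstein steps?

step 0: 4 = 2^2; sub 3 for 2: 3^3; = 27; G_1 = 27−1 = 26
step 1: 26 = 2·3^2 + 2·3 + 2; sub 4 for 3: 2·4^2 + 2·4 + 2; = 42; G_2 = 42−1 = 41
step 2: 41 = 2·4^2 + 2·4 + 1; sub 5 for 4: 2·5^2 + 2·5 + 1; = 61; G_3 = 61−1 = 60
step 3: 60 = 2·5^2 + 2·5; sub 6 for 5: 2·6^2 + 2·6; = 84; G_4 = 84−1 = 83
step 4: 83 = 2·6^2 + 6 + 5; sub 7 for 6: 2·7^2 + 7 + 5; = 110; G_5 = 110−1 = 109
step 5: 109 = 2·7^2 + 7 + 4; sub 8 for 7: 2·8^2 + 8 + 4; = 140; G_6 = 140−1 = 139
step 6: 139 = 2·8^2 + 8 + 3; sub 9 for 8: 2·9^2 + 9 + 3; = 174; G_7 = 174−1 = 173
step 7: 173 = 2·9^2 + 9 + 2; sub 10 for 9: 2·10^2 + 10 + 2; = 212; G_8 = 212−1 = 211

211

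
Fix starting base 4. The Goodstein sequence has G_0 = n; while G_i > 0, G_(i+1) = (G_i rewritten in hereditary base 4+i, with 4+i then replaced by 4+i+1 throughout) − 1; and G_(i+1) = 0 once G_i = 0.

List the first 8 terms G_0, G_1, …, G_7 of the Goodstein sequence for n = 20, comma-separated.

20, 29, 39, 51, 65, 81, 99, 107

(0) 20|_4 = 4^2 + 4 ↦ 5^2 + 5|_5 = 30 ⇒ 29
(1) 29|_5 = 5^2 + 4 ↦ 6^2 + 4|_6 = 40 ⇒ 39
(2) 39|_6 = 6^2 + 3 ↦ 7^2 + 3|_7 = 52 ⇒ 51
(3) 51|_7 = 7^2 + 2 ↦ 8^2 + 2|_8 = 66 ⇒ 65
(4) 65|_8 = 8^2 + 1 ↦ 9^2 + 1|_9 = 82 ⇒ 81
(5) 81|_9 = 9^2 ↦ 10^2|_10 = 100 ⇒ 99
(6) 99|_10 = 9·10 + 9 ↦ 9·11 + 9|_11 = 108 ⇒ 107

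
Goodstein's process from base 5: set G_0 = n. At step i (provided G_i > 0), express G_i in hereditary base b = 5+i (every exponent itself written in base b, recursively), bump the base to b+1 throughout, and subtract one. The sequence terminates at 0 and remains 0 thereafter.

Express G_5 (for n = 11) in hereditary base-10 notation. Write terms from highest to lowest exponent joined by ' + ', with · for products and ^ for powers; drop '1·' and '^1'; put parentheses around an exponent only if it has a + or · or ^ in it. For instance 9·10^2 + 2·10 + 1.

10 + 3

[0] 11 ≡ 2·5 + 1 (base 5). Lift 6: 13. −1: 12.
[1] 12 ≡ 2·6 (base 6). Lift 7: 14. −1: 13.
[2] 13 ≡ 7 + 6 (base 7). Lift 8: 14. −1: 13.
[3] 13 ≡ 8 + 5 (base 8). Lift 9: 14. −1: 13.
[4] 13 ≡ 9 + 4 (base 9). Lift 10: 14. −1: 13.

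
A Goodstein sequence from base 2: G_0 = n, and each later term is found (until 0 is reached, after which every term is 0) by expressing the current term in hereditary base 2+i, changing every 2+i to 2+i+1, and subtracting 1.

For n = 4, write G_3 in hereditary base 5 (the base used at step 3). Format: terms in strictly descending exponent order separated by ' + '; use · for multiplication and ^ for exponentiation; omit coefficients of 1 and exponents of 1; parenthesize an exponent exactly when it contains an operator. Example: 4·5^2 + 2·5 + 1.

2·5^2 + 2·5

G_0 = 4. HB_2(4) = 2^2. Bump = 27. G_1 = 26.
G_1 = 26. HB_3(26) = 2·3^2 + 2·3 + 2. Bump = 42. G_2 = 41.
G_2 = 41. HB_4(41) = 2·4^2 + 2·4 + 1. Bump = 61. G_3 = 60.
G_3 = 60. HB_5(60) = 2·5^2 + 2·5. Bump = 84. G_4 = 83.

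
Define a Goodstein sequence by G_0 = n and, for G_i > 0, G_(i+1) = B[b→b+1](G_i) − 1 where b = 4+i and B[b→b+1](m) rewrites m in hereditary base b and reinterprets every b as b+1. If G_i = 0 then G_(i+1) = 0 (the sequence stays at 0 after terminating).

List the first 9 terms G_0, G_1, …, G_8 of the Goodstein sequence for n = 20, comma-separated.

[0] 20 ≡ 4^2 + 4 (base 4). Lift 5: 30. −1: 29.
[1] 29 ≡ 5^2 + 4 (base 5). Lift 6: 40. −1: 39.
[2] 39 ≡ 6^2 + 3 (base 6). Lift 7: 52. −1: 51.
[3] 51 ≡ 7^2 + 2 (base 7). Lift 8: 66. −1: 65.
[4] 65 ≡ 8^2 + 1 (base 8). Lift 9: 82. −1: 81.
[5] 81 ≡ 9^2 (base 9). Lift 10: 100. −1: 99.
[6] 99 ≡ 9·10 + 9 (base 10). Lift 11: 108. −1: 107.
[7] 107 ≡ 9·11 + 8 (base 11). Lift 12: 116. −1: 115.

20, 29, 39, 51, 65, 81, 99, 107, 115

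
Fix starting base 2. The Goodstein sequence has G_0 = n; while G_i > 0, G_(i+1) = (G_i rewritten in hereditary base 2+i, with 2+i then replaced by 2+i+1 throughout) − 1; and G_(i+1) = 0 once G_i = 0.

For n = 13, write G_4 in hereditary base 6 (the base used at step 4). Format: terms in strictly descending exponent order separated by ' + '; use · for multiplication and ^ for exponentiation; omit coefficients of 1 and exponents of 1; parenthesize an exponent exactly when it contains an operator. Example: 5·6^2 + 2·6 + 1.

6^(6 + 1) + 3·6^3 + 3·6^2 + 3·6 + 1

(0) 13|_2 = 2^(2 + 1) + 2^2 + 1 ↦ 3^(3 + 1) + 3^3 + 1|_3 = 109 ⇒ 108
(1) 108|_3 = 3^(3 + 1) + 3^3 ↦ 4^(4 + 1) + 4^4|_4 = 1280 ⇒ 1279
(2) 1279|_4 = 4^(4 + 1) + 3·4^3 + 3·4^2 + 3·4 + 3 ↦ 5^(5 + 1) + 3·5^3 + 3·5^2 + 3·5 + 3|_5 = 16093 ⇒ 16092
(3) 16092|_5 = 5^(5 + 1) + 3·5^3 + 3·5^2 + 3·5 + 2 ↦ 6^(6 + 1) + 3·6^3 + 3·6^2 + 3·6 + 2|_6 = 280712 ⇒ 280711
(4) 280711|_6 = 6^(6 + 1) + 3·6^3 + 3·6^2 + 3·6 + 1 ↦ 7^(7 + 1) + 3·7^3 + 3·7^2 + 3·7 + 1|_7 = 5765999 ⇒ 5765998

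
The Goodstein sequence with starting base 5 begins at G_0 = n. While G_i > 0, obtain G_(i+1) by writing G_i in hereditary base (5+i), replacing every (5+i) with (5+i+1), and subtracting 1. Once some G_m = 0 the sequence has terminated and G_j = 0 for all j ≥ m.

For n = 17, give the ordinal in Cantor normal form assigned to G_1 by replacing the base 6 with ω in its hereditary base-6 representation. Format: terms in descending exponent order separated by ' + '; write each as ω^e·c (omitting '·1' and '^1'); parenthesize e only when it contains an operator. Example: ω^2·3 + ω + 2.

ω·3 + 1

G_0=17  [base 5] 3·5 + 2  →[5↦6]→  3·6 + 2 = 20  −1 ⇒ G_1=19
G_1=19  [base 6] 3·6 + 1  →[6↦7]→  3·7 + 1 = 22  −1 ⇒ G_2=21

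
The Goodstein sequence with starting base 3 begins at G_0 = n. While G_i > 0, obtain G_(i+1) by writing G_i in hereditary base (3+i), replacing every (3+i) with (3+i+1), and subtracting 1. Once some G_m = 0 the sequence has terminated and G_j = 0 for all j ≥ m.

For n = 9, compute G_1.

G_0=9  [base 3] 3^2  →[3↦4]→  4^2 = 16  −1 ⇒ G_1=15
G_1=15  [base 4] 3·4 + 3  →[4↦5]→  3·5 + 3 = 18  −1 ⇒ G_2=17

15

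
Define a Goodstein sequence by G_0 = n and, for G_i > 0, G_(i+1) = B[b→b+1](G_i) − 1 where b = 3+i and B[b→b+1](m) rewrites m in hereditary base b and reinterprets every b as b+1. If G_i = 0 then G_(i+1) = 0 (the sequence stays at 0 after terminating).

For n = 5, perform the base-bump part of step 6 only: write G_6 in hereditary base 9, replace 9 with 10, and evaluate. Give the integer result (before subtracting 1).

5 —HB3→ 3 + 2 —bump→ 4 + 2 = 6 —(−1)→ 5
5 —HB4→ 4 + 1 —bump→ 5 + 1 = 6 —(−1)→ 5
5 —HB5→ 5 —bump→ 6 = 6 —(−1)→ 5
5 —HB6→ 5 —bump→ 5 = 5 —(−1)→ 4
4 —HB7→ 4 —bump→ 4 = 4 —(−1)→ 3
3 —HB8→ 3 —bump→ 3 = 3 —(−1)→ 2
2 —HB9→ 2 —bump→ 2 = 2 —(−1)→ 1

2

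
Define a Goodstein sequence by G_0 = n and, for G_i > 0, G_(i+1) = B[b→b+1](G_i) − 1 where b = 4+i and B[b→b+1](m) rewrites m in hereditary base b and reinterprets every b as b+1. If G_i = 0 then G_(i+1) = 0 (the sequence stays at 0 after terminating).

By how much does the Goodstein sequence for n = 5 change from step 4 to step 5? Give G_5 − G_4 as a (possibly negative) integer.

5 —HB4→ 4 + 1 —bump→ 5 + 1 = 6 —(−1)→ 5
5 —HB5→ 5 —bump→ 6 = 6 —(−1)→ 5
5 —HB6→ 5 —bump→ 5 = 5 —(−1)→ 4
4 —HB7→ 4 —bump→ 4 = 4 —(−1)→ 3
3 —HB8→ 3 —bump→ 3 = 3 —(−1)→ 2

-1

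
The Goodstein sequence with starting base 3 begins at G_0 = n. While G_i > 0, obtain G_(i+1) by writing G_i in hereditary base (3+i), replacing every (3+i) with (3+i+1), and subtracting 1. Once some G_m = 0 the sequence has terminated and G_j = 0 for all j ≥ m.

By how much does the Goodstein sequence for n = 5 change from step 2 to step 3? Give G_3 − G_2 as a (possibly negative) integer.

(0) 5|_3 = 3 + 2 ↦ 4 + 2|_4 = 6 ⇒ 5
(1) 5|_4 = 4 + 1 ↦ 5 + 1|_5 = 6 ⇒ 5
(2) 5|_5 = 5 ↦ 6|_6 = 6 ⇒ 5

0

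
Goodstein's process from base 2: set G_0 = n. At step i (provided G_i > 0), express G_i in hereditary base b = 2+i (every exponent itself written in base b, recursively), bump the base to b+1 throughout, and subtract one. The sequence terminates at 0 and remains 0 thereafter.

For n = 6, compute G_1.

29

i=0: 6 = 2^2 + 2 (b=2); 2→3: 3^3 + 3 = 30; 30−1 = 29
i=1: 29 = 3^3 + 2 (b=3); 3→4: 4^4 + 2 = 258; 258−1 = 257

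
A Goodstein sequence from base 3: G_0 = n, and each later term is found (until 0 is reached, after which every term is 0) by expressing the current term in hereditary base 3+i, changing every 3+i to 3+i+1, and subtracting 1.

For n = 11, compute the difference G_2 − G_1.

i=0: 11 = 3^2 + 2 (b=3); 3→4: 4^2 + 2 = 18; 18−1 = 17
i=1: 17 = 4^2 + 1 (b=4); 4→5: 5^2 + 1 = 26; 26−1 = 25

8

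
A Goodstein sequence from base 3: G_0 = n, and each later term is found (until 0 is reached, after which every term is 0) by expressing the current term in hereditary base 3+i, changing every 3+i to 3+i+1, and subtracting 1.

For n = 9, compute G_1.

15

step 0: 9 = 3^2; sub 4 for 3: 4^2; = 16; G_1 = 16−1 = 15
step 1: 15 = 3·4 + 3; sub 5 for 4: 3·5 + 3; = 18; G_2 = 18−1 = 17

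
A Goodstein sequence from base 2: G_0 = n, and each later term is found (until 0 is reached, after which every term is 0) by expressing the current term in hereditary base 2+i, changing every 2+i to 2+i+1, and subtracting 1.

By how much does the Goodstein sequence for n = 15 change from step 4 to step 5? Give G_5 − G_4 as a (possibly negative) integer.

i=0: 15 = 2^(2 + 1) + 2^2 + 2 + 1 (b=2); 2→3: 3^(3 + 1) + 3^3 + 3 + 1 = 112; 112−1 = 111
i=1: 111 = 3^(3 + 1) + 3^3 + 3 (b=3); 3→4: 4^(4 + 1) + 4^4 + 4 = 1284; 1284−1 = 1283
i=2: 1283 = 4^(4 + 1) + 4^4 + 3 (b=4); 4→5: 5^(5 + 1) + 5^5 + 3 = 18753; 18753−1 = 18752
i=3: 18752 = 5^(5 + 1) + 5^5 + 2 (b=5); 5→6: 6^(6 + 1) + 6^6 + 2 = 326594; 326594−1 = 326593
i=4: 326593 = 6^(6 + 1) + 6^6 + 1 (b=6); 6→7: 7^(7 + 1) + 7^7 + 1 = 6588345; 6588345−1 = 6588344

6261751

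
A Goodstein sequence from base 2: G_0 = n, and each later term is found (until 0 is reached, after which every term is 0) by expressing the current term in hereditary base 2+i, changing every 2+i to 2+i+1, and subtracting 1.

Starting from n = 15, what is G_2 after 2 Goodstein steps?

1283

(0) 15|_2 = 2^(2 + 1) + 2^2 + 2 + 1 ↦ 3^(3 + 1) + 3^3 + 3 + 1|_3 = 112 ⇒ 111
(1) 111|_3 = 3^(3 + 1) + 3^3 + 3 ↦ 4^(4 + 1) + 4^4 + 4|_4 = 1284 ⇒ 1283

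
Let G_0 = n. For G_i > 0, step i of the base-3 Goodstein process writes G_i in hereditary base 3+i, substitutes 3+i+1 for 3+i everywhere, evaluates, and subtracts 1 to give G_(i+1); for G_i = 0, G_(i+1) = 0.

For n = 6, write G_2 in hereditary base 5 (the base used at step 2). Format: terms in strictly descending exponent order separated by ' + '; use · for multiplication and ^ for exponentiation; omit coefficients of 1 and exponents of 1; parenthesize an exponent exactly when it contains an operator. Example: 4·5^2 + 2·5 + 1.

6 —HB3→ 2·3 —bump→ 2·4 = 8 —(−1)→ 7
7 —HB4→ 4 + 3 —bump→ 5 + 3 = 8 —(−1)→ 7
7 —HB5→ 5 + 2 —bump→ 6 + 2 = 8 —(−1)→ 7

5 + 2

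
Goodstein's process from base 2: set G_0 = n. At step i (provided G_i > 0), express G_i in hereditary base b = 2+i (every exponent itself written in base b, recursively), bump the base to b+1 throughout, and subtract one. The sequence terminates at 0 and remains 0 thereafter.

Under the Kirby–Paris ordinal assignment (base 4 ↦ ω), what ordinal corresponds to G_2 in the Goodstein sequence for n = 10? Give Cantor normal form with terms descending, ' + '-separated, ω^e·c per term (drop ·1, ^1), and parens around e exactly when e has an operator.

ω^(ω + 1) + 1

step 0: 10 = 2^(2 + 1) + 2; sub 3 for 2: 3^(3 + 1) + 3; = 84; G_1 = 84−1 = 83
step 1: 83 = 3^(3 + 1) + 2; sub 4 for 3: 4^(4 + 1) + 2; = 1026; G_2 = 1026−1 = 1025
step 2: 1025 = 4^(4 + 1) + 1; sub 5 for 4: 5^(5 + 1) + 1; = 15626; G_3 = 15626−1 = 15625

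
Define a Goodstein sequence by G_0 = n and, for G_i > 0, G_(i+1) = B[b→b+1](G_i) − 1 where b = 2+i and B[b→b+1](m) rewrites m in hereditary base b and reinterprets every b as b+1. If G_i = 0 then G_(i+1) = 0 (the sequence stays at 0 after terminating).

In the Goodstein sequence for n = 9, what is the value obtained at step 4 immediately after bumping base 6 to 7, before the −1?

2471827

G_0 = 9. HB_2(9) = 2^(2 + 1) + 1. Bump = 82. G_1 = 81.
G_1 = 81. HB_3(81) = 3^(3 + 1). Bump = 1024. G_2 = 1023.
G_2 = 1023. HB_4(1023) = 3·4^4 + 3·4^3 + 3·4^2 + 3·4 + 3. Bump = 9843. G_3 = 9842.
G_3 = 9842. HB_5(9842) = 3·5^5 + 3·5^3 + 3·5^2 + 3·5 + 2. Bump = 140744. G_4 = 140743.
G_4 = 140743. HB_6(140743) = 3·6^6 + 3·6^3 + 3·6^2 + 3·6 + 1. Bump = 2471827. G_5 = 2471826.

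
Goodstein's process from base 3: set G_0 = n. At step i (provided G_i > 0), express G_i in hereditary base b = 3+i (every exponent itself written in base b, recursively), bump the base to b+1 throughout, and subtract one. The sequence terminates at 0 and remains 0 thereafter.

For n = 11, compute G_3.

35

step 0: 11 = 3^2 + 2; sub 4 for 3: 4^2 + 2; = 18; G_1 = 18−1 = 17
step 1: 17 = 4^2 + 1; sub 5 for 4: 5^2 + 1; = 26; G_2 = 26−1 = 25
step 2: 25 = 5^2; sub 6 for 5: 6^2; = 36; G_3 = 36−1 = 35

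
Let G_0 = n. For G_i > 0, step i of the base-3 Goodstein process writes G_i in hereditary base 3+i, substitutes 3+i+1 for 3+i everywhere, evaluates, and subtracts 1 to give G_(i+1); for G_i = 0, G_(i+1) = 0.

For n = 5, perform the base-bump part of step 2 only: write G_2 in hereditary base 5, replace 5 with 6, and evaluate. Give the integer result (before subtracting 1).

6

step 0: 5 = 3 + 2; sub 4 for 3: 4 + 2; = 6; G_1 = 6−1 = 5
step 1: 5 = 4 + 1; sub 5 for 4: 5 + 1; = 6; G_2 = 6−1 = 5
step 2: 5 = 5; sub 6 for 5: 6; = 6; G_3 = 6−1 = 5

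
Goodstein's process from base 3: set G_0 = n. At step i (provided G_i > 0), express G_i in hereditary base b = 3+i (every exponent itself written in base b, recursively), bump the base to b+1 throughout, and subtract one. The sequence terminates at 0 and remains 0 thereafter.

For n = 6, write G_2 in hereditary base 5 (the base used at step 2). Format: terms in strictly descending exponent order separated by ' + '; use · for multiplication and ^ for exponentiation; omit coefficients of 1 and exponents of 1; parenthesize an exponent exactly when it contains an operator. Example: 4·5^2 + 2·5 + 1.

5 + 2

base 3: 6 = 2·3; at 4: 2·4 = 8; next = 7
base 4: 7 = 4 + 3; at 5: 5 + 3 = 8; next = 7
base 5: 7 = 5 + 2; at 6: 6 + 2 = 8; next = 7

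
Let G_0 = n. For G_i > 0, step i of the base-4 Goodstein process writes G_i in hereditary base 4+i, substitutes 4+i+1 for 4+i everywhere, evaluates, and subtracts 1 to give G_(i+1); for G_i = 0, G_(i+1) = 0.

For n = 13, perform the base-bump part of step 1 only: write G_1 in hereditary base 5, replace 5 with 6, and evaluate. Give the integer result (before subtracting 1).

G_0 = 13. HB_4(13) = 3·4 + 1. Bump = 16. G_1 = 15.
G_1 = 15. HB_5(15) = 3·5. Bump = 18. G_2 = 17.

18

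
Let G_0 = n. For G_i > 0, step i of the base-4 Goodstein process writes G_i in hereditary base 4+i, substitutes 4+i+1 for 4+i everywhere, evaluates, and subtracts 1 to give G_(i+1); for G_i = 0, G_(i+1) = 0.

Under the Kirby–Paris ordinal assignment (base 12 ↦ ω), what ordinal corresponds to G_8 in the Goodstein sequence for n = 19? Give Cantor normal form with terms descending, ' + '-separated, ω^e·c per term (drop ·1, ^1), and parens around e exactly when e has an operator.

ω·7 + 3

step 0: 19 = 4^2 + 3; sub 5 for 4: 5^2 + 3; = 28; G_1 = 28−1 = 27
step 1: 27 = 5^2 + 2; sub 6 for 5: 6^2 + 2; = 38; G_2 = 38−1 = 37
step 2: 37 = 6^2 + 1; sub 7 for 6: 7^2 + 1; = 50; G_3 = 50−1 = 49
step 3: 49 = 7^2; sub 8 for 7: 8^2; = 64; G_4 = 64−1 = 63
step 4: 63 = 7·8 + 7; sub 9 for 8: 7·9 + 7; = 70; G_5 = 70−1 = 69
step 5: 69 = 7·9 + 6; sub 10 for 9: 7·10 + 6; = 76; G_6 = 76−1 = 75
step 6: 75 = 7·10 + 5; sub 11 for 10: 7·11 + 5; = 82; G_7 = 82−1 = 81
step 7: 81 = 7·11 + 4; sub 12 for 11: 7·12 + 4; = 88; G_8 = 88−1 = 87
step 8: 87 = 7·12 + 3; sub 13 for 12: 7·13 + 3; = 94; G_9 = 94−1 = 93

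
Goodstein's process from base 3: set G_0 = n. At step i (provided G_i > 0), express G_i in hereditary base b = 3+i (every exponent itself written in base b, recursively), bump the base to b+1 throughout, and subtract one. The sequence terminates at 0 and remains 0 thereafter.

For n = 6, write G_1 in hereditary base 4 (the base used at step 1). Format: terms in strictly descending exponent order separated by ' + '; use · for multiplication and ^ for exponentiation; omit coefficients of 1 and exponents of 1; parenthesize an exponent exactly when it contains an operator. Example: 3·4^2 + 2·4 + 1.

4 + 3

step 0: 6 = 2·3; sub 4 for 3: 2·4; = 8; G_1 = 8−1 = 7
step 1: 7 = 4 + 3; sub 5 for 4: 5 + 3; = 8; G_2 = 8−1 = 7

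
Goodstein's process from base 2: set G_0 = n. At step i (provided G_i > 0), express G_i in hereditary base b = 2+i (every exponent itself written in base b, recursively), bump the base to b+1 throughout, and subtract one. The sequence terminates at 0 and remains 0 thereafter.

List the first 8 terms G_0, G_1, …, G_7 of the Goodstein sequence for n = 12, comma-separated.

G_0 = 12. HB_2(12) = 2^(2 + 1) + 2^2. Bump = 108. G_1 = 107.
G_1 = 107. HB_3(107) = 3^(3 + 1) + 2·3^2 + 2·3 + 2. Bump = 1066. G_2 = 1065.
G_2 = 1065. HB_4(1065) = 4^(4 + 1) + 2·4^2 + 2·4 + 1. Bump = 15686. G_3 = 15685.
G_3 = 15685. HB_5(15685) = 5^(5 + 1) + 2·5^2 + 2·5. Bump = 280020. G_4 = 280019.
G_4 = 280019. HB_6(280019) = 6^(6 + 1) + 2·6^2 + 6 + 5. Bump = 5764911. G_5 = 5764910.
G_5 = 5764910. HB_7(5764910) = 7^(7 + 1) + 2·7^2 + 7 + 4. Bump = 134217868. G_6 = 134217867.
G_6 = 134217867. HB_8(134217867) = 8^(8 + 1) + 2·8^2 + 8 + 3. Bump = 3486784575. G_7 = 3486784574.

12, 107, 1065, 15685, 280019, 5764910, 134217867, 3486784574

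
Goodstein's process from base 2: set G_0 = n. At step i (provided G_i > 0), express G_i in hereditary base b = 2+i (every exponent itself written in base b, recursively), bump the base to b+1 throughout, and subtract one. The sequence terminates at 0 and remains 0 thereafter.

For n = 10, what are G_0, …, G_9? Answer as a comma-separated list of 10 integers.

(0) 10|_2 = 2^(2 + 1) + 2 ↦ 3^(3 + 1) + 3|_3 = 84 ⇒ 83
(1) 83|_3 = 3^(3 + 1) + 2 ↦ 4^(4 + 1) + 2|_4 = 1026 ⇒ 1025
(2) 1025|_4 = 4^(4 + 1) + 1 ↦ 5^(5 + 1) + 1|_5 = 15626 ⇒ 15625
(3) 15625|_5 = 5^(5 + 1) ↦ 6^(6 + 1)|_6 = 279936 ⇒ 279935
(4) 279935|_6 = 5·6^6 + 5·6^5 + 5·6^4 + 5·6^3 + 5·6^2 + 5·6 + 5 ↦ 5·7^7 + 5·7^5 + 5·7^4 + 5·7^3 + 5·7^2 + 5·7 + 5|_7 = 4215755 ⇒ 4215754
(5) 4215754|_7 = 5·7^7 + 5·7^5 + 5·7^4 + 5·7^3 + 5·7^2 + 5·7 + 4 ↦ 5·8^8 + 5·8^5 + 5·8^4 + 5·8^3 + 5·8^2 + 5·8 + 4|_8 = 84073324 ⇒ 84073323
(6) 84073323|_8 = 5·8^8 + 5·8^5 + 5·8^4 + 5·8^3 + 5·8^2 + 5·8 + 3 ↦ 5·9^9 + 5·9^5 + 5·9^4 + 5·9^3 + 5·9^2 + 5·9 + 3|_9 = 1937434593 ⇒ 1937434592
(7) 1937434592|_9 = 5·9^9 + 5·9^5 + 5·9^4 + 5·9^3 + 5·9^2 + 5·9 + 2 ↦ 5·10^10 + 5·10^5 + 5·10^4 + 5·10^3 + 5·10^2 + 5·10 + 2|_10 = 50000555552 ⇒ 50000555551
(8) 50000555551|_10 = 5·10^10 + 5·10^5 + 5·10^4 + 5·10^3 + 5·10^2 + 5·10 + 1 ↦ 5·11^11 + 5·11^5 + 5·11^4 + 5·11^3 + 5·11^2 + 5·11 + 1|_11 = 1426559238831 ⇒ 1426559238830

10, 83, 1025, 15625, 279935, 4215754, 84073323, 1937434592, 50000555551, 1426559238830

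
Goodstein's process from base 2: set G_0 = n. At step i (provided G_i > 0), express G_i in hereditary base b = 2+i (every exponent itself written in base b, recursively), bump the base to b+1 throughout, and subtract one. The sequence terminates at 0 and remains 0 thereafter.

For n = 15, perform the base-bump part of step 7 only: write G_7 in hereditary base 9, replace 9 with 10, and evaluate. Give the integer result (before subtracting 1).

100077777776

[0] 15 ≡ 2^(2 + 1) + 2^2 + 2 + 1 (base 2). Lift 3: 112. −1: 111.
[1] 111 ≡ 3^(3 + 1) + 3^3 + 3 (base 3). Lift 4: 1284. −1: 1283.
[2] 1283 ≡ 4^(4 + 1) + 4^4 + 3 (base 4). Lift 5: 18753. −1: 18752.
[3] 18752 ≡ 5^(5 + 1) + 5^5 + 2 (base 5). Lift 6: 326594. −1: 326593.
[4] 326593 ≡ 6^(6 + 1) + 6^6 + 1 (base 6). Lift 7: 6588345. −1: 6588344.
[5] 6588344 ≡ 7^(7 + 1) + 7^7 (base 7). Lift 8: 150994944. −1: 150994943.
[6] 150994943 ≡ 8^(8 + 1) + 7·8^7 + 7·8^6 + 7·8^5 + 7·8^4 + 7·8^3 + 7·8^2 + 7·8 + 7 (base 8). Lift 9: 3524450281. −1: 3524450280.
[7] 3524450280 ≡ 9^(9 + 1) + 7·9^7 + 7·9^6 + 7·9^5 + 7·9^4 + 7·9^3 + 7·9^2 + 7·9 + 6 (base 9). Lift 10: 100077777776. −1: 100077777775.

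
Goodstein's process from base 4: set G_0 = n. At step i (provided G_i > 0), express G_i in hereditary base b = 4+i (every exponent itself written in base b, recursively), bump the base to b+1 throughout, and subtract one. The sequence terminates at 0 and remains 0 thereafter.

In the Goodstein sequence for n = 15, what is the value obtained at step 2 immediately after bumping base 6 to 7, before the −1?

22

(0) 15|_4 = 3·4 + 3 ↦ 3·5 + 3|_5 = 18 ⇒ 17
(1) 17|_5 = 3·5 + 2 ↦ 3·6 + 2|_6 = 20 ⇒ 19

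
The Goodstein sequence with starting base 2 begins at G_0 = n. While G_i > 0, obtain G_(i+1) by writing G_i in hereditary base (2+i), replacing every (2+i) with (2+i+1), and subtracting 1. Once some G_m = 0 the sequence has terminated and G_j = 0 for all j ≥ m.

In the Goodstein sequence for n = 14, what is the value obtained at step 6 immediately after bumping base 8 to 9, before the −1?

[0] 14 ≡ 2^(2 + 1) + 2^2 + 2 (base 2). Lift 3: 111. −1: 110.
[1] 110 ≡ 3^(3 + 1) + 3^3 + 2 (base 3). Lift 4: 1282. −1: 1281.
[2] 1281 ≡ 4^(4 + 1) + 4^4 + 1 (base 4). Lift 5: 18751. −1: 18750.
[3] 18750 ≡ 5^(5 + 1) + 5^5 (base 5). Lift 6: 326592. −1: 326591.
[4] 326591 ≡ 6^(6 + 1) + 5·6^5 + 5·6^4 + 5·6^3 + 5·6^2 + 5·6 + 5 (base 6). Lift 7: 5862841. −1: 5862840.
[5] 5862840 ≡ 7^(7 + 1) + 5·7^5 + 5·7^4 + 5·7^3 + 5·7^2 + 5·7 + 4 (base 7). Lift 8: 134404972. −1: 134404971.

3487116549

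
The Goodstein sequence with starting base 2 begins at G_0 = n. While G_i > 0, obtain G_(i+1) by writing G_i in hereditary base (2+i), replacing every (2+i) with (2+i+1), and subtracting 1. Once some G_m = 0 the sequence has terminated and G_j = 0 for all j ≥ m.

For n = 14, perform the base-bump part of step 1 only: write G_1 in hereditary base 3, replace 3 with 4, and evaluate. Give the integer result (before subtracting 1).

1282

14 —HB2→ 2^(2 + 1) + 2^2 + 2 —bump→ 3^(3 + 1) + 3^3 + 3 = 111 —(−1)→ 110
110 —HB3→ 3^(3 + 1) + 3^3 + 2 —bump→ 4^(4 + 1) + 4^4 + 2 = 1282 —(−1)→ 1281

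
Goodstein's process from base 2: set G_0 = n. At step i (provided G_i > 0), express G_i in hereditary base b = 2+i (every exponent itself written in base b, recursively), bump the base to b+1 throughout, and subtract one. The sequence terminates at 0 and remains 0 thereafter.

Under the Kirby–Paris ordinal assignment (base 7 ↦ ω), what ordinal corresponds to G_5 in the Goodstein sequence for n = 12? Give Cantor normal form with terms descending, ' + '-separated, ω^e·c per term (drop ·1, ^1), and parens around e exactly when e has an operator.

(0) 12|_2 = 2^(2 + 1) + 2^2 ↦ 3^(3 + 1) + 3^3|_3 = 108 ⇒ 107
(1) 107|_3 = 3^(3 + 1) + 2·3^2 + 2·3 + 2 ↦ 4^(4 + 1) + 2·4^2 + 2·4 + 2|_4 = 1066 ⇒ 1065
(2) 1065|_4 = 4^(4 + 1) + 2·4^2 + 2·4 + 1 ↦ 5^(5 + 1) + 2·5^2 + 2·5 + 1|_5 = 15686 ⇒ 15685
(3) 15685|_5 = 5^(5 + 1) + 2·5^2 + 2·5 ↦ 6^(6 + 1) + 2·6^2 + 2·6|_6 = 280020 ⇒ 280019
(4) 280019|_6 = 6^(6 + 1) + 2·6^2 + 6 + 5 ↦ 7^(7 + 1) + 2·7^2 + 7 + 5|_7 = 5764911 ⇒ 5764910
(5) 5764910|_7 = 7^(7 + 1) + 2·7^2 + 7 + 4 ↦ 8^(8 + 1) + 2·8^2 + 8 + 4|_8 = 134217868 ⇒ 134217867

ω^(ω + 1) + ω^2·2 + ω + 4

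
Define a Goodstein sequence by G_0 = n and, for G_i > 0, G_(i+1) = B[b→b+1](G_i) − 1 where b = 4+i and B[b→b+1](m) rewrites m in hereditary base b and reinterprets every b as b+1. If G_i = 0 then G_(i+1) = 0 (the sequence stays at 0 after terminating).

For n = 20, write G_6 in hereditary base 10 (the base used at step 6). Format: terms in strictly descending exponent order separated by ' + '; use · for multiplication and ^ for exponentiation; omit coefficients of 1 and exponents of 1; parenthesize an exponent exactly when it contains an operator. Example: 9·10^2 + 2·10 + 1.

9·10 + 9

base 4: 20 = 4^2 + 4; at 5: 5^2 + 5 = 30; next = 29
base 5: 29 = 5^2 + 4; at 6: 6^2 + 4 = 40; next = 39
base 6: 39 = 6^2 + 3; at 7: 7^2 + 3 = 52; next = 51
base 7: 51 = 7^2 + 2; at 8: 8^2 + 2 = 66; next = 65
base 8: 65 = 8^2 + 1; at 9: 9^2 + 1 = 82; next = 81
base 9: 81 = 9^2; at 10: 10^2 = 100; next = 99
base 10: 99 = 9·10 + 9; at 11: 9·11 + 9 = 108; next = 107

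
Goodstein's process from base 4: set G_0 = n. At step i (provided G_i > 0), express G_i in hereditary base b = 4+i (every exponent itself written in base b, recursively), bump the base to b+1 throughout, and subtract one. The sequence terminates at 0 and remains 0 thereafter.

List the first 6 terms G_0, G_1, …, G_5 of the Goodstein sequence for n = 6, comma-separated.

(0) 6|_4 = 4 + 2 ↦ 5 + 2|_5 = 7 ⇒ 6
(1) 6|_5 = 5 + 1 ↦ 6 + 1|_6 = 7 ⇒ 6
(2) 6|_6 = 6 ↦ 7|_7 = 7 ⇒ 6
(3) 6|_7 = 6 ↦ 6|_8 = 6 ⇒ 5
(4) 5|_8 = 5 ↦ 5|_9 = 5 ⇒ 4

6, 6, 6, 6, 5, 4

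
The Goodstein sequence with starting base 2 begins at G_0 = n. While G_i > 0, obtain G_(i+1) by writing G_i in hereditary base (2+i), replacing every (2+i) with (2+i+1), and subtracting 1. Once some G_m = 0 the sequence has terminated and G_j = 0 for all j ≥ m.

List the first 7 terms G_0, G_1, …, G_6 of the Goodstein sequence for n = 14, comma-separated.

14, 110, 1281, 18750, 326591, 5862840, 134404971

[0] 14 ≡ 2^(2 + 1) + 2^2 + 2 (base 2). Lift 3: 111. −1: 110.
[1] 110 ≡ 3^(3 + 1) + 3^3 + 2 (base 3). Lift 4: 1282. −1: 1281.
[2] 1281 ≡ 4^(4 + 1) + 4^4 + 1 (base 4). Lift 5: 18751. −1: 18750.
[3] 18750 ≡ 5^(5 + 1) + 5^5 (base 5). Lift 6: 326592. −1: 326591.
[4] 326591 ≡ 6^(6 + 1) + 5·6^5 + 5·6^4 + 5·6^3 + 5·6^2 + 5·6 + 5 (base 6). Lift 7: 5862841. −1: 5862840.
[5] 5862840 ≡ 7^(7 + 1) + 5·7^5 + 5·7^4 + 5·7^3 + 5·7^2 + 5·7 + 4 (base 7). Lift 8: 134404972. −1: 134404971.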